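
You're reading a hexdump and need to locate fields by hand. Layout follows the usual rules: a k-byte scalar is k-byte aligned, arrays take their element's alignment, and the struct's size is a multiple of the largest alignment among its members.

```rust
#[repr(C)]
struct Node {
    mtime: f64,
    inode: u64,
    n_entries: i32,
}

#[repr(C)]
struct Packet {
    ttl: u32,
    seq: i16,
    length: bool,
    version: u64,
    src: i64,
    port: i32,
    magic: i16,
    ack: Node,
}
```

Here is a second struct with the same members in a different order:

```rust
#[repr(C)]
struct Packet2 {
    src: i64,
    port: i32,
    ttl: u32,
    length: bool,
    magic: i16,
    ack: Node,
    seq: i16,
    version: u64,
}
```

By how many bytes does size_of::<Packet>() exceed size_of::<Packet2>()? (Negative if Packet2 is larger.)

Node: mtime at 0 (size 8, align 8) → ends 8; inode at 8 (size 8, align 8) → ends 16; n_entries at 16 (size 4, align 4) → ends 20; tail pad 4 to reach multiple of 8; total 24 bytes, alignment 8
ttl at 0 (size 4, align 4) → ends 4
seq at 4 (size 2, align 2) → ends 6
length at 6 (size 1, align 1) → ends 7
pad 1 to align 8 for version
version at 8 (size 8, align 8) → ends 16
src at 16 (size 8, align 8) → ends 24
port at 24 (size 4, align 4) → ends 28
magic at 28 (size 2, align 2) → ends 30
pad 2 to align 8 for ack
ack at 32 (size 24, align 8) → ends 56
total 56 bytes, alignment 8
— Packet2 —
src at 0 (size 8, align 8) → ends 8
port at 8 (size 4, align 4) → ends 12
ttl at 12 (size 4, align 4) → ends 16
length at 16 (size 1, align 1) → ends 17
pad 1 to align 2 for magic
magic at 18 (size 2, align 2) → ends 20
pad 4 to align 8 for ack
ack at 24 (size 24, align 8) → ends 48
seq at 48 (size 2, align 2) → ends 50
pad 6 to align 8 for version
version at 56 (size 8, align 8) → ends 64
total 64 bytes, alignment 8
56 − 64 = -8

-8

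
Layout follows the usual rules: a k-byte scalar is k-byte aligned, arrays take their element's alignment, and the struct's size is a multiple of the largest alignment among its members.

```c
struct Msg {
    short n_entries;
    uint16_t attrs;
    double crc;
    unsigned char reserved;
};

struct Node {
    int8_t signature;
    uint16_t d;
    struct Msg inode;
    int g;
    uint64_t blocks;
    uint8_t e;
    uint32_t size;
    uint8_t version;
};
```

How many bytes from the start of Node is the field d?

Msg: 0..2  n_entries  (2B, 2-aligned); 2..4  attrs  (2B, 2-aligned); 4..8  -- padding (4B); 8..16  crc  (8B, 8-aligned); 16..17  reserved  (1B, 1-aligned); 17..24  -- tail padding (7B); sizeof = 24, alignof = 8
0..1  signature  (1B, 1-aligned)
1..2  -- padding (1B)
2..4  d  (2B, 2-aligned)

2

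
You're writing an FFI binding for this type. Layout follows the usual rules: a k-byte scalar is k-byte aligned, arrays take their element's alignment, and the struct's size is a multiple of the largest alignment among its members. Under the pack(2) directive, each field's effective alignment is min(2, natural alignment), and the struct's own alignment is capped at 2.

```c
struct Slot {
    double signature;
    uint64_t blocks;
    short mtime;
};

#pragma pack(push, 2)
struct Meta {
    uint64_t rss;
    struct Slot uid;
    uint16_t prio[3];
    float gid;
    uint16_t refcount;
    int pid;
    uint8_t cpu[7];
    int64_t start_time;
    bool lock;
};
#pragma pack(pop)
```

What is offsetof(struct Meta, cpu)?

Slot: @0: signature [8B, align 8] → 8; @8: blocks [8B, align 8] → 16; @16: mtime [2B, align 2] → 18; +6 tail pad (align 8); size 24, align 8
@0: rss [8B, align 2] → 8
@8: uid [24B, align 2] → 32
@32: prio [6B, align 2] → 38
@38: gid [4B, align 2] → 42
@42: refcount [2B, align 2] → 44
@44: pid [4B, align 2] → 48
@48: cpu [7B, align 1] → 55

48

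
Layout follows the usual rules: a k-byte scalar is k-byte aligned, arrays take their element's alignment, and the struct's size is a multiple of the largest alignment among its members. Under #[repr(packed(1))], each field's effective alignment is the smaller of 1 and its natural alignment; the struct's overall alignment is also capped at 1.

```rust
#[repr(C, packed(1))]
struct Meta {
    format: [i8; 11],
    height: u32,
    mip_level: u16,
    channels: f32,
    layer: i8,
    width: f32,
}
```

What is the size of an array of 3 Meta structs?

@0: format [11B, align 1] → 11
@11: height [4B, align 1] → 15
@15: mip_level [2B, align 1] → 17
@17: channels [4B, align 1] → 21
@21: layer [1B, align 1] → 22
@22: width [4B, align 1] → 26
size 26, align 1
array of 3: 3 × 26 = 78

78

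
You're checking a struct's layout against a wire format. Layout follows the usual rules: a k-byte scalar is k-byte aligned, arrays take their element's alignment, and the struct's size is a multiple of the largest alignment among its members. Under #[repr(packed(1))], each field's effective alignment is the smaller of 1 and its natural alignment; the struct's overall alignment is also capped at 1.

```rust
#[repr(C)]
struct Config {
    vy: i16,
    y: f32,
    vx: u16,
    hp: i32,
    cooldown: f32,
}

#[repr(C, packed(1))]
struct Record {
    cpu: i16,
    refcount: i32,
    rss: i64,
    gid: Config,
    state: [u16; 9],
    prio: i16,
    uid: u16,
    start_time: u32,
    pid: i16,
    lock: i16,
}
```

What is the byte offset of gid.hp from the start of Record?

Config: @0: vy [2B, align 2] → 2; +2 pad (align 4); @4: y [4B, align 4] → 8; @8: vx [2B, align 2] → 10; +2 pad (align 4); @12: hp [4B, align 4] → 16; @16: cooldown [4B, align 4] → 20; size 20, align 4
@0: cpu [2B, align 1] → 2
@2: refcount [4B, align 1] → 6
@6: rss [8B, align 1] → 14
@14: gid [20B, align 1] → 34
within Config: hp at 12
14 + 12 = 26

26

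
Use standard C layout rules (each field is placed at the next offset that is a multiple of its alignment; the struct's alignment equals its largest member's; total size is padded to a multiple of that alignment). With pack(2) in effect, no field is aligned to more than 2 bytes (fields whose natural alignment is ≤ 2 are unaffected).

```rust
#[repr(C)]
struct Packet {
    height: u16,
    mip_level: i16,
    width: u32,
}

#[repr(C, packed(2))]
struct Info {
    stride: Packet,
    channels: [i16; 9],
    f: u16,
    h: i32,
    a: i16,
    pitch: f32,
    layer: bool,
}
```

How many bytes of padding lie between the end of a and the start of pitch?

Packet: height at 0 (size 2, align 2) → ends 2; mip_level at 2 (size 2, align 2) → ends 4; width at 4 (size 4, align 4) → ends 8; total 8 bytes, alignment 4
stride at 0 (size 8, align 2) → ends 8
channels at 8 (size 18, align 2) → ends 26
f at 26 (size 2, align 2) → ends 28
h at 28 (size 4, align 2) → ends 32
a at 32 (size 2, align 2) → ends 34
pitch at 34 (size 4, align 2) → ends 38

0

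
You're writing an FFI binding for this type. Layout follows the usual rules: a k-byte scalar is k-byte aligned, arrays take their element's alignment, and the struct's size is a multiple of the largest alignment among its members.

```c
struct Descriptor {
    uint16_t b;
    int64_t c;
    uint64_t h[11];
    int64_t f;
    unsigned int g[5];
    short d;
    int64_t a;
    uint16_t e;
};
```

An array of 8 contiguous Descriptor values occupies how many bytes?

@0: b [2B, align 2] → 2
+6 pad (align 8)
@8: c [8B, align 8] → 16
@16: h [88B, align 8] → 104
@104: f [8B, align 8] → 112
@112: g [20B, align 4] → 132
@132: d [2B, align 2] → 134
+2 pad (align 8)
@136: a [8B, align 8] → 144
@144: e [2B, align 2] → 146
+6 tail pad (align 8)
size 152, align 8
array of 8: 8 × 152 = 1216

1216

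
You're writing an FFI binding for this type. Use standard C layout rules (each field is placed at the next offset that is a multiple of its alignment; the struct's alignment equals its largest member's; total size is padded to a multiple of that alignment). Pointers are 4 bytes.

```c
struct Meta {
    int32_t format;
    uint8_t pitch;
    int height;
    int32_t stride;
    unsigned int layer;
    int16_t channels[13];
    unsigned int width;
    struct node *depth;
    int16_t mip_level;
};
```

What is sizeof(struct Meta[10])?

0..4  format  (4B, 4-aligned)
4..5  pitch  (1B, 1-aligned)
5..8  -- padding (3B)
8..12  height  (4B, 4-aligned)
12..16  stride  (4B, 4-aligned)
16..20  layer  (4B, 4-aligned)
20..46  channels  (26B, 2-aligned)
46..48  -- padding (2B)
48..52  width  (4B, 4-aligned)
52..56  depth  (4B, 4-aligned)
56..58  mip_level  (2B, 2-aligned)
58..60  -- tail padding (2B)
sizeof = 60, alignof = 4
array of 10: 10 × 60 = 600

600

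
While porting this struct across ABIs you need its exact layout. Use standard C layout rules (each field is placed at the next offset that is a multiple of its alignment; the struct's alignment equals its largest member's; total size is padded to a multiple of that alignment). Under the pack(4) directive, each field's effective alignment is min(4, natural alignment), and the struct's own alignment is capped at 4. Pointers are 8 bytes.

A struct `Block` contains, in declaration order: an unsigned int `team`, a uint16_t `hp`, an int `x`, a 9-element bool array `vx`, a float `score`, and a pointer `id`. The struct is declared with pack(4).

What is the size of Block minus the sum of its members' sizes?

@0: team [4B, align 4] → 4
@4: hp [2B, align 2] → 6
+2 pad (align 4)
@8: x [4B, align 4] → 12
@12: vx [9B, align 1] → 21
+3 pad (align 4)
@24: score [4B, align 4] → 28
@28: id [8B, align 4] → 36
size 36, align 4
data bytes 31, size 36 → padding 5

5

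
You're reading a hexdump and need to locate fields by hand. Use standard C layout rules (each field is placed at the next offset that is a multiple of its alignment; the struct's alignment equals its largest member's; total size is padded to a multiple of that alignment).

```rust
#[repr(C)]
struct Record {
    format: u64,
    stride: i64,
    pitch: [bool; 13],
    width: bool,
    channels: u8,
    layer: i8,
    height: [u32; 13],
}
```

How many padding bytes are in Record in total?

@0: format [8B, align 8] → 8
@8: stride [8B, align 8] → 16
@16: pitch [13B, align 1] → 29
@29: width [1B, align 1] → 30
@30: channels [1B, align 1] → 31
@31: layer [1B, align 1] → 32
@32: height [52B, align 4] → 84
+4 tail pad (align 8)
size 88, align 8
data bytes 84, size 88 → padding 4

4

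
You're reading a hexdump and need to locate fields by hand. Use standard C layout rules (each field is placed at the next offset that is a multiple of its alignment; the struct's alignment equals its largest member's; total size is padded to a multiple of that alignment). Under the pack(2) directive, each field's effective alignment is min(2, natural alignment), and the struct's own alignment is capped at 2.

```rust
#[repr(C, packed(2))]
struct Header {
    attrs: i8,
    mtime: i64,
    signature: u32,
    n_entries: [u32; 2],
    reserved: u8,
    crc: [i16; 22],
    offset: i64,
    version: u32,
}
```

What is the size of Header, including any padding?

attrs at 0 (size 1, align 1) → ends 1
pad 1 to align 2 for mtime
mtime at 2 (size 8, align 2) → ends 10
signature at 10 (size 4, align 2) → ends 14
n_entries at 14 (size 8, align 2) → ends 22
reserved at 22 (size 1, align 1) → ends 23
pad 1 to align 2 for crc
crc at 24 (size 44, align 2) → ends 68
offset at 68 (size 8, align 2) → ends 76
version at 76 (size 4, align 2) → ends 80
total 80 bytes, alignment 2

80 bytes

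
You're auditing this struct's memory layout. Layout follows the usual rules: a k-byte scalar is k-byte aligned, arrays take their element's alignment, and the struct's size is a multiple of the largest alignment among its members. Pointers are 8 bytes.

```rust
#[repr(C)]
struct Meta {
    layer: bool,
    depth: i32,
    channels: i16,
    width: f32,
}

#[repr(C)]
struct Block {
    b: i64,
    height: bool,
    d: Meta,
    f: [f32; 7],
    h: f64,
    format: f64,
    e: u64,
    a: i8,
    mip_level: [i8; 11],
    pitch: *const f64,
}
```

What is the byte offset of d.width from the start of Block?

Meta: layer at 0 (size 1, align 1) → ends 1; pad 3 to align 4 for depth; depth at 4 (size 4, align 4) → ends 8; channels at 8 (size 2, align 2) → ends 10; pad 2 to align 4 for width; width at 12 (size 4, align 4) → ends 16; total 16 bytes, alignment 4
b at 0 (size 8, align 8) → ends 8
height at 8 (size 1, align 1) → ends 9
pad 3 to align 4 for d
d at 12 (size 16, align 4) → ends 28
within Meta: width at 12
12 + 12 = 24

24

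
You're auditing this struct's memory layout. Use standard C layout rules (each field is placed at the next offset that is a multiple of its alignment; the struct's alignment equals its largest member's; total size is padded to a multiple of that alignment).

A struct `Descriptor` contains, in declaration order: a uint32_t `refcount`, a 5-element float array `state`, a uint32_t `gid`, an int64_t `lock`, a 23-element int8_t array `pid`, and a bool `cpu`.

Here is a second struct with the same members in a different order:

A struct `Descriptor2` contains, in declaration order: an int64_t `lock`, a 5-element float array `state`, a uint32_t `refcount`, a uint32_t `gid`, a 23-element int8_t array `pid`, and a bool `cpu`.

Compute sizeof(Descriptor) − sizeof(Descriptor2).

0

@0: refcount [4B, align 4] → 4
@4: state [20B, align 4] → 24
@24: gid [4B, align 4] → 28
+4 pad (align 8)
@32: lock [8B, align 8] → 40
@40: pid [23B, align 1] → 63
@63: cpu [1B, align 1] → 64
size 64, align 8
— Descriptor2 —
@0: lock [8B, align 8] → 8
@8: state [20B, align 4] → 28
@28: refcount [4B, align 4] → 32
@32: gid [4B, align 4] → 36
@36: pid [23B, align 1] → 59
@59: cpu [1B, align 1] → 60
+4 tail pad (align 8)
size 64, align 8
64 − 64 = 0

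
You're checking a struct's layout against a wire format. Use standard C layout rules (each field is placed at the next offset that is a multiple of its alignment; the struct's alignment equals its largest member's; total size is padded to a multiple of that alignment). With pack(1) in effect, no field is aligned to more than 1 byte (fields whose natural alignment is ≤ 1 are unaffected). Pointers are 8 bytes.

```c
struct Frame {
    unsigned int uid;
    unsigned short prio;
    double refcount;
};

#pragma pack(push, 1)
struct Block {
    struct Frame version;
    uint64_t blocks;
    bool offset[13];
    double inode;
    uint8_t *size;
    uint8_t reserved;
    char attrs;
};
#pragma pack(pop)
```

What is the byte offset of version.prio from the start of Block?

Frame: @0: uid [4B, align 4] → 4; @4: prio [2B, align 2] → 6; +2 pad (align 8); @8: refcount [8B, align 8] → 16; size 16, align 8
@0: version [16B, align 1] → 16
within Frame: prio at 4
0 + 4 = 4

4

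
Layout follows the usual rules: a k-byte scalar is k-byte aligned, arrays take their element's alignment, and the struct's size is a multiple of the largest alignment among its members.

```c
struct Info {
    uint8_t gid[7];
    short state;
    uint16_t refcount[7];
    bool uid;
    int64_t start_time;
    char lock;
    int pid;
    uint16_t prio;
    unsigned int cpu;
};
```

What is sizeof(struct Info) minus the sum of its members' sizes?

gid at 0 (size 7, align 1) → ends 7
pad 1 to align 2 for state
state at 8 (size 2, align 2) → ends 10
refcount at 10 (size 14, align 2) → ends 24
uid at 24 (size 1, align 1) → ends 25
pad 7 to align 8 for start_time
start_time at 32 (size 8, align 8) → ends 40
lock at 40 (size 1, align 1) → ends 41
pad 3 to align 4 for pid
pid at 44 (size 4, align 4) → ends 48
prio at 48 (size 2, align 2) → ends 50
pad 2 to align 4 for cpu
cpu at 52 (size 4, align 4) → ends 56
total 56 bytes, alignment 8
data bytes 43, size 56 → padding 13

13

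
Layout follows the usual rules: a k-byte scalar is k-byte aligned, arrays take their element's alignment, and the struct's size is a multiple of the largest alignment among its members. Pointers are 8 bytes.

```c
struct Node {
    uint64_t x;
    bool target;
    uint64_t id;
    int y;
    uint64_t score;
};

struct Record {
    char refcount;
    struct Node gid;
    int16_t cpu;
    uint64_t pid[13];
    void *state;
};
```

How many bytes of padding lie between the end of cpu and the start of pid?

6

Node: @0: x [8B, align 8] → 8; @8: target [1B, align 1] → 9; +7 pad (align 8); @16: id [8B, align 8] → 24; @24: y [4B, align 4] → 28; +4 pad (align 8); @32: score [8B, align 8] → 40; size 40, align 8
@0: refcount [1B, align 1] → 1
+7 pad (align 8)
@8: gid [40B, align 8] → 48
@48: cpu [2B, align 2] → 50
+6 pad (align 8)
@56: pid [104B, align 8] → 160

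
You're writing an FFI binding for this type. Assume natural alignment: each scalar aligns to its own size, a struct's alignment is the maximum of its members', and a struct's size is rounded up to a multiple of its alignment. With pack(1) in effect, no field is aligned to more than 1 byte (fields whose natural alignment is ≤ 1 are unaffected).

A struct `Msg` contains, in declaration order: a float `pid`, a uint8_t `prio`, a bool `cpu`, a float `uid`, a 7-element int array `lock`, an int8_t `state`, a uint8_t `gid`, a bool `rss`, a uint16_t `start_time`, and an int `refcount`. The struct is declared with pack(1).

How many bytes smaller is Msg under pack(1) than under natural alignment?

5

natural layout:
  pid at 0 (size 4, align 4) → ends 4
  prio at 4 (size 1, align 1) → ends 5
  cpu at 5 (size 1, align 1) → ends 6
  pad 2 to align 4 for uid
  uid at 8 (size 4, align 4) → ends 12
  lock at 12 (size 28, align 4) → ends 40
  state at 40 (size 1, align 1) → ends 41
  gid at 41 (size 1, align 1) → ends 42
  rss at 42 (size 1, align 1) → ends 43
  pad 1 to align 2 for start_time
  start_time at 44 (size 2, align 2) → ends 46
  pad 2 to align 4 for refcount
  refcount at 48 (size 4, align 4) → ends 52
  total 52 bytes, alignment 4
packed(1) layout:
  pid at 0 (size 4, align 1) → ends 4
  prio at 4 (size 1, align 1) → ends 5
  cpu at 5 (size 1, align 1) → ends 6
  uid at 6 (size 4, align 1) → ends 10
  lock at 10 (size 28, align 1) → ends 38
  state at 38 (size 1, align 1) → ends 39
  gid at 39 (size 1, align 1) → ends 40
  rss at 40 (size 1, align 1) → ends 41
  start_time at 41 (size 2, align 1) → ends 43
  refcount at 43 (size 4, align 1) → ends 47
  total 47 bytes, alignment 1
52 − 47 = 5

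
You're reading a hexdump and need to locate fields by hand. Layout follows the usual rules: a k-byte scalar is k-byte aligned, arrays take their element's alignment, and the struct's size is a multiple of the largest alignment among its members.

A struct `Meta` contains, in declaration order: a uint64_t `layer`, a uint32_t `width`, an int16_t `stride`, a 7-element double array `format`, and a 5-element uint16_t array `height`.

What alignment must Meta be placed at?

8

member alignments: layer=8, width=4, stride=2, format=8, height=2
max = 8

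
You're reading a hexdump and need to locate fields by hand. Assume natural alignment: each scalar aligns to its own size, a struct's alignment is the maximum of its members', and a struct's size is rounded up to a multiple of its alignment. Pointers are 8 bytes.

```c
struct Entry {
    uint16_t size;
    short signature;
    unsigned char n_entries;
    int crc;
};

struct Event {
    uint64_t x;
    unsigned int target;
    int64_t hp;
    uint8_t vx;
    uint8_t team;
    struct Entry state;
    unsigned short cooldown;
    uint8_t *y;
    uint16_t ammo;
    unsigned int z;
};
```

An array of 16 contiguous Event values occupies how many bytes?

Entry: @0: size [2B, align 2] → 2; @2: signature [2B, align 2] → 4; @4: n_entries [1B, align 1] → 5; +3 pad (align 4); @8: crc [4B, align 4] → 12; size 12, align 4
@0: x [8B, align 8] → 8
@8: target [4B, align 4] → 12
+4 pad (align 8)
@16: hp [8B, align 8] → 24
@24: vx [1B, align 1] → 25
@25: team [1B, align 1] → 26
+2 pad (align 4)
@28: state [12B, align 4] → 40
@40: cooldown [2B, align 2] → 42
+6 pad (align 8)
@48: y [8B, align 8] → 56
@56: ammo [2B, align 2] → 58
+2 pad (align 4)
@60: z [4B, align 4] → 64
size 64, align 8
array of 16: 16 × 64 = 1024

1024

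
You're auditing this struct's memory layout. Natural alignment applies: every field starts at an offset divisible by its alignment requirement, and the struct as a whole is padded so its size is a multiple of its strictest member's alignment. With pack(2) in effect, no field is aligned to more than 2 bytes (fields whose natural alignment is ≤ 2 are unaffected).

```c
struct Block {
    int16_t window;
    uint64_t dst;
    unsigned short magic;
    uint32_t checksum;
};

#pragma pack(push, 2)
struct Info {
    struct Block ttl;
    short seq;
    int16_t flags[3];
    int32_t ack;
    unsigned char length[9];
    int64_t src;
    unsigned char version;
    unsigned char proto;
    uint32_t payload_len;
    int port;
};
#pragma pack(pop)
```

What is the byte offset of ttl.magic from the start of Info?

16

Block: 0..2  window  (2B, 2-aligned); 2..8  -- padding (6B); 8..16  dst  (8B, 8-aligned); 16..18  magic  (2B, 2-aligned); 18..20  -- padding (2B); 20..24  checksum  (4B, 4-aligned); sizeof = 24, alignof = 8
0..24  ttl  (24B, 2-aligned)
within Block: magic at 16
0 + 16 = 16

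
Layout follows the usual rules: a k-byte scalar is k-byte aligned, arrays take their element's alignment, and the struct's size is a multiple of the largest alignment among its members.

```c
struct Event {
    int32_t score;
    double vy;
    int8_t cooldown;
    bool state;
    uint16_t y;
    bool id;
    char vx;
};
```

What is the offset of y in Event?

18

0..4  score  (4B, 4-aligned)
4..8  -- padding (4B)
8..16  vy  (8B, 8-aligned)
16..17  cooldown  (1B, 1-aligned)
17..18  state  (1B, 1-aligned)
18..20  y  (2B, 2-aligned)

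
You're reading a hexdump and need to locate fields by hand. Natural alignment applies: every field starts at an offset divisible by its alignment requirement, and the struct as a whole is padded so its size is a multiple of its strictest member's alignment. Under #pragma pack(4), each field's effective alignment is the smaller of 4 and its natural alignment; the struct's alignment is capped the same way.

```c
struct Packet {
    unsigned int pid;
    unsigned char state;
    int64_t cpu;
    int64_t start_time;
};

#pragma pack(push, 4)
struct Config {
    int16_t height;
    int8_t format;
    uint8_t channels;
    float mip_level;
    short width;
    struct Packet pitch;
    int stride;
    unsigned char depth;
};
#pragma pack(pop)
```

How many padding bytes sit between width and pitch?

Packet: @0: pid [4B, align 4] → 4; @4: state [1B, align 1] → 5; +3 pad (align 8); @8: cpu [8B, align 8] → 16; @16: start_time [8B, align 8] → 24; size 24, align 8
@0: height [2B, align 2] → 2
@2: format [1B, align 1] → 3
@3: channels [1B, align 1] → 4
@4: mip_level [4B, align 4] → 8
@8: width [2B, align 2] → 10
+2 pad (align 4)
@12: pitch [24B, align 4] → 36

2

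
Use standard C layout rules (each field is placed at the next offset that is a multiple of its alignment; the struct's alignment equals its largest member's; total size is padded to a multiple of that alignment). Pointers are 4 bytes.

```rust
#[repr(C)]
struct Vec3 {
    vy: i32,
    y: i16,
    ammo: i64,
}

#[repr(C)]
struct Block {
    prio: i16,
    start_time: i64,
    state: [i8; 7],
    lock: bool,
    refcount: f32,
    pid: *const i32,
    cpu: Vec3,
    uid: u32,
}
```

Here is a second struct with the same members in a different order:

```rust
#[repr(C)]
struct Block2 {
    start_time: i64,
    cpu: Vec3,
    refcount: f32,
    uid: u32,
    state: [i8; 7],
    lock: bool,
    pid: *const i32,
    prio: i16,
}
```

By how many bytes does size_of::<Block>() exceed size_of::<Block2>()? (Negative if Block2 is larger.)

8

Vec3: 0..4  vy  (4B, 4-aligned); 4..6  y  (2B, 2-aligned); 6..8  -- padding (2B); 8..16  ammo  (8B, 8-aligned); sizeof = 16, alignof = 8
0..2  prio  (2B, 2-aligned)
2..8  -- padding (6B)
8..16  start_time  (8B, 8-aligned)
16..23  state  (7B, 1-aligned)
23..24  lock  (1B, 1-aligned)
24..28  refcount  (4B, 4-aligned)
28..32  pid  (4B, 4-aligned)
32..48  cpu  (16B, 8-aligned)
48..52  uid  (4B, 4-aligned)
52..56  -- tail padding (4B)
sizeof = 56, alignof = 8
— Block2 —
0..8  start_time  (8B, 8-aligned)
8..24  cpu  (16B, 8-aligned)
24..28  refcount  (4B, 4-aligned)
28..32  uid  (4B, 4-aligned)
32..39  state  (7B, 1-aligned)
39..40  lock  (1B, 1-aligned)
40..44  pid  (4B, 4-aligned)
44..46  prio  (2B, 2-aligned)
46..48  -- tail padding (2B)
sizeof = 48, alignof = 8
56 − 48 = 8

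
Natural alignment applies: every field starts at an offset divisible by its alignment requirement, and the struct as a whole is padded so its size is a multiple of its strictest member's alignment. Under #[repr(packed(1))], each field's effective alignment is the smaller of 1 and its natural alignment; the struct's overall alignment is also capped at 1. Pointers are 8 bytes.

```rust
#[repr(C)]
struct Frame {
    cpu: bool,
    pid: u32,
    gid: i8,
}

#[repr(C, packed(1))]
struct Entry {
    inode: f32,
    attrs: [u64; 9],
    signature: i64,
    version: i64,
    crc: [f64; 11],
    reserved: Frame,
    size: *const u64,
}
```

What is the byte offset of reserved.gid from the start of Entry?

188

Frame: @0: cpu [1B, align 1] → 1; +3 pad (align 4); @4: pid [4B, align 4] → 8; @8: gid [1B, align 1] → 9; +3 tail pad (align 4); size 12, align 4
@0: inode [4B, align 1] → 4
@4: attrs [72B, align 1] → 76
@76: signature [8B, align 1] → 84
@84: version [8B, align 1] → 92
@92: crc [88B, align 1] → 180
@180: reserved [12B, align 1] → 192
within Frame: gid at 8
180 + 8 = 188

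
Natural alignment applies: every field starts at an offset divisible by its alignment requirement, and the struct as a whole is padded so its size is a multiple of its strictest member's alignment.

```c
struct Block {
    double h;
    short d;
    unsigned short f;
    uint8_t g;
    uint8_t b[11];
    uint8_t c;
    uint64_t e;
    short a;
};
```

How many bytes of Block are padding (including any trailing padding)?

13

@0: h [8B, align 8] → 8
@8: d [2B, align 2] → 10
@10: f [2B, align 2] → 12
@12: g [1B, align 1] → 13
@13: b [11B, align 1] → 24
@24: c [1B, align 1] → 25
+7 pad (align 8)
@32: e [8B, align 8] → 40
@40: a [2B, align 2] → 42
+6 tail pad (align 8)
size 48, align 8
data bytes 35, size 48 → padding 13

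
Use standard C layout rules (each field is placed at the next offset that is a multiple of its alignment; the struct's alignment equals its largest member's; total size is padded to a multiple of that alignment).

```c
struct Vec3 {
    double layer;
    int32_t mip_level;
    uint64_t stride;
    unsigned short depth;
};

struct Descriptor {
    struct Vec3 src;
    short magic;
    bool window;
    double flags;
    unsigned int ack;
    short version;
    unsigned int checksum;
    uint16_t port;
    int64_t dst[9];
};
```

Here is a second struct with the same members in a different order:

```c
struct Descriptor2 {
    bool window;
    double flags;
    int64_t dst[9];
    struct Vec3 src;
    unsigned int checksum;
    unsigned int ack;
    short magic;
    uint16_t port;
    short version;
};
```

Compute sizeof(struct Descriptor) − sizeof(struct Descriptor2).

0

Vec3: @0: layer [8B, align 8] → 8; @8: mip_level [4B, align 4] → 12; +4 pad (align 8); @16: stride [8B, align 8] → 24; @24: depth [2B, align 2] → 26; +6 tail pad (align 8); size 32, align 8
@0: src [32B, align 8] → 32
@32: magic [2B, align 2] → 34
@34: window [1B, align 1] → 35
+5 pad (align 8)
@40: flags [8B, align 8] → 48
@48: ack [4B, align 4] → 52
@52: version [2B, align 2] → 54
+2 pad (align 4)
@56: checksum [4B, align 4] → 60
@60: port [2B, align 2] → 62
+2 pad (align 8)
@64: dst [72B, align 8] → 136
size 136, align 8
— Descriptor2 —
@0: window [1B, align 1] → 1
+7 pad (align 8)
@8: flags [8B, align 8] → 16
@16: dst [72B, align 8] → 88
@88: src [32B, align 8] → 120
@120: checksum [4B, align 4] → 124
@124: ack [4B, align 4] → 128
@128: magic [2B, align 2] → 130
@130: port [2B, align 2] → 132
@132: version [2B, align 2] → 134
+2 tail pad (align 8)
size 136, align 8
136 − 136 = 0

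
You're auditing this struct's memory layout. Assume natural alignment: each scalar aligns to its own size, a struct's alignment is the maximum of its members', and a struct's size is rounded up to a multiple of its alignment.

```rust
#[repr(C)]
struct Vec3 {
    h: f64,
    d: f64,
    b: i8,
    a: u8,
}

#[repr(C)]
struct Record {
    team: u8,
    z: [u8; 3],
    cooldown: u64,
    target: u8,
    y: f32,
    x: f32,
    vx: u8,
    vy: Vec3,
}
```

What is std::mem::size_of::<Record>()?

56 bytes

Vec3: @0: h [8B, align 8] → 8; @8: d [8B, align 8] → 16; @16: b [1B, align 1] → 17; @17: a [1B, align 1] → 18; +6 tail pad (align 8); size 24, align 8
@0: team [1B, align 1] → 1
@1: z [3B, align 1] → 4
+4 pad (align 8)
@8: cooldown [8B, align 8] → 16
@16: target [1B, align 1] → 17
+3 pad (align 4)
@20: y [4B, align 4] → 24
@24: x [4B, align 4] → 28
@28: vx [1B, align 1] → 29
+3 pad (align 8)
@32: vy [24B, align 8] → 56
size 56, align 8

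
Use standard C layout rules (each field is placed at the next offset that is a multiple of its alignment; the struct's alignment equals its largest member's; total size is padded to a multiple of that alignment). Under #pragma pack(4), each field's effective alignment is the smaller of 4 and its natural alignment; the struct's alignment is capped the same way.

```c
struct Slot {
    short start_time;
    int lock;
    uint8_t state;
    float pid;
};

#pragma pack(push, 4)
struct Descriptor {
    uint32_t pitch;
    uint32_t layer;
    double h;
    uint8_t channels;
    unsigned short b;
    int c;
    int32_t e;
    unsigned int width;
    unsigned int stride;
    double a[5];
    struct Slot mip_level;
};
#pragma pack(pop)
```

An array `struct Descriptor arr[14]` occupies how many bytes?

Slot: start_time at 0 (size 2, align 2) → ends 2; pad 2 to align 4 for lock; lock at 4 (size 4, align 4) → ends 8; state at 8 (size 1, align 1) → ends 9; pad 3 to align 4 for pid; pid at 12 (size 4, align 4) → ends 16; total 16 bytes, alignment 4
pitch at 0 (size 4, align 4) → ends 4
layer at 4 (size 4, align 4) → ends 8
h at 8 (size 8, align 4) → ends 16
channels at 16 (size 1, align 1) → ends 17
pad 1 to align 2 for b
b at 18 (size 2, align 2) → ends 20
c at 20 (size 4, align 4) → ends 24
e at 24 (size 4, align 4) → ends 28
width at 28 (size 4, align 4) → ends 32
stride at 32 (size 4, align 4) → ends 36
a at 36 (size 40, align 4) → ends 76
mip_level at 76 (size 16, align 4) → ends 92
total 92 bytes, alignment 4
array of 14: 14 × 92 = 1288

1288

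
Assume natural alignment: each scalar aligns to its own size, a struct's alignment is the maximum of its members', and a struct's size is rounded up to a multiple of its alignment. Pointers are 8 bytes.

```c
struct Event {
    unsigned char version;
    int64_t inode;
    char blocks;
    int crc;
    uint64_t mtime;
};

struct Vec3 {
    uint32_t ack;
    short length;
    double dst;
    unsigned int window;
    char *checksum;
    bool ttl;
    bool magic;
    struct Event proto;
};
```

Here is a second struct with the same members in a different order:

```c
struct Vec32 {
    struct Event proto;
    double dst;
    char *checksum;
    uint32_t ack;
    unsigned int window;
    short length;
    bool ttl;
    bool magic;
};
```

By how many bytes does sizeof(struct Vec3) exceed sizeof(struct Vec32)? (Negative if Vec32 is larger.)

8

Event: 0..1  version  (1B, 1-aligned); 1..8  -- padding (7B); 8..16  inode  (8B, 8-aligned); 16..17  blocks  (1B, 1-aligned); 17..20  -- padding (3B); 20..24  crc  (4B, 4-aligned); 24..32  mtime  (8B, 8-aligned); sizeof = 32, alignof = 8
0..4  ack  (4B, 4-aligned)
4..6  length  (2B, 2-aligned)
6..8  -- padding (2B)
8..16  dst  (8B, 8-aligned)
16..20  window  (4B, 4-aligned)
20..24  -- padding (4B)
24..32  checksum  (8B, 8-aligned)
32..33  ttl  (1B, 1-aligned)
33..34  magic  (1B, 1-aligned)
34..40  -- padding (6B)
40..72  proto  (32B, 8-aligned)
sizeof = 72, alignof = 8
— Vec32 —
0..32  proto  (32B, 8-aligned)
32..40  dst  (8B, 8-aligned)
40..48  checksum  (8B, 8-aligned)
48..52  ack  (4B, 4-aligned)
52..56  window  (4B, 4-aligned)
56..58  length  (2B, 2-aligned)
58..59  ttl  (1B, 1-aligned)
59..60  magic  (1B, 1-aligned)
60..64  -- tail padding (4B)
sizeof = 64, alignof = 8
72 − 64 = 8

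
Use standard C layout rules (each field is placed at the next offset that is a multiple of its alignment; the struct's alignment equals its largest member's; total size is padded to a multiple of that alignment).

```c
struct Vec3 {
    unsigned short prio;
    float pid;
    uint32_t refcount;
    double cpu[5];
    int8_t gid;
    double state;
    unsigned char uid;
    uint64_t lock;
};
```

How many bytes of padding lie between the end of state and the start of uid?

0

@0: prio [2B, align 2] → 2
+2 pad (align 4)
@4: pid [4B, align 4] → 8
@8: refcount [4B, align 4] → 12
+4 pad (align 8)
@16: cpu [40B, align 8] → 56
@56: gid [1B, align 1] → 57
+7 pad (align 8)
@64: state [8B, align 8] → 72
@72: uid [1B, align 1] → 73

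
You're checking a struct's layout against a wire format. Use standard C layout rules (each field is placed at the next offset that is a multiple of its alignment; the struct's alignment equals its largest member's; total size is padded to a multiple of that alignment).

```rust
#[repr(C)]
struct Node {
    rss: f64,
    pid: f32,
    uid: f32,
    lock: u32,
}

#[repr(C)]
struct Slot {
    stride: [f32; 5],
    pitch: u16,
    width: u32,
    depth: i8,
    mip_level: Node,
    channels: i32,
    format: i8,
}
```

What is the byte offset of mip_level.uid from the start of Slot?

44

Node: rss at 0 (size 8, align 8) → ends 8; pid at 8 (size 4, align 4) → ends 12; uid at 12 (size 4, align 4) → ends 16; lock at 16 (size 4, align 4) → ends 20; tail pad 4 to reach multiple of 8; total 24 bytes, alignment 8
stride at 0 (size 20, align 4) → ends 20
pitch at 20 (size 2, align 2) → ends 22
pad 2 to align 4 for width
width at 24 (size 4, align 4) → ends 28
depth at 28 (size 1, align 1) → ends 29
pad 3 to align 8 for mip_level
mip_level at 32 (size 24, align 8) → ends 56
within Node: uid at 12
32 + 12 = 44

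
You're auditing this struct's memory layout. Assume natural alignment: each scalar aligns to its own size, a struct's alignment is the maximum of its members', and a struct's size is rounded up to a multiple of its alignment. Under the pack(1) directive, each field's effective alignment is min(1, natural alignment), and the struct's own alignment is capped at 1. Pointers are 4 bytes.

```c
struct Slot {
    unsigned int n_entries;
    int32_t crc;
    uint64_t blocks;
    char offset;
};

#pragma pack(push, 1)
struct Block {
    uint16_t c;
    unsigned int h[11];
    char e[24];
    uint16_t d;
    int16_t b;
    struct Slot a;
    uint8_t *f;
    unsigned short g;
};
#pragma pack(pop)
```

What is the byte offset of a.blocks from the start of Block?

82

Slot: @0: n_entries [4B, align 4] → 4; @4: crc [4B, align 4] → 8; @8: blocks [8B, align 8] → 16; @16: offset [1B, align 1] → 17; +7 tail pad (align 8); size 24, align 8
@0: c [2B, align 1] → 2
@2: h [44B, align 1] → 46
@46: e [24B, align 1] → 70
@70: d [2B, align 1] → 72
@72: b [2B, align 1] → 74
@74: a [24B, align 1] → 98
within Slot: blocks at 8
74 + 8 = 82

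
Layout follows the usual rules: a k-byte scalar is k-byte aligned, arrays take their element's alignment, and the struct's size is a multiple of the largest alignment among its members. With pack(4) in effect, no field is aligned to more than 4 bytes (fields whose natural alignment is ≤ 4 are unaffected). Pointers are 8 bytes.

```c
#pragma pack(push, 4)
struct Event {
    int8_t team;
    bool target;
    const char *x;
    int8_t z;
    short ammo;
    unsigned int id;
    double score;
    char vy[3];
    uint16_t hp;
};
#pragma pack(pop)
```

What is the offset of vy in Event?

team at 0 (size 1, align 1) → ends 1
target at 1 (size 1, align 1) → ends 2
pad 2 to align 4 for x
x at 4 (size 8, align 4) → ends 12
z at 12 (size 1, align 1) → ends 13
pad 1 to align 2 for ammo
ammo at 14 (size 2, align 2) → ends 16
id at 16 (size 4, align 4) → ends 20
score at 20 (size 8, align 4) → ends 28
vy at 28 (size 3, align 1) → ends 31

28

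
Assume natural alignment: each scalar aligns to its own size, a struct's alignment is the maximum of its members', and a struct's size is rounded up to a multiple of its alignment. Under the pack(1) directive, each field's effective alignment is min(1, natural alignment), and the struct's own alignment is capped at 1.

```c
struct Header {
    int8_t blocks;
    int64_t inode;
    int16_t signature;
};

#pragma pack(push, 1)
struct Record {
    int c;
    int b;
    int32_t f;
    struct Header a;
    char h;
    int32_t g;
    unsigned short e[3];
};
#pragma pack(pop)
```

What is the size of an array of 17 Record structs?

799

Header: blocks at 0 (size 1, align 1) → ends 1; pad 7 to align 8 for inode; inode at 8 (size 8, align 8) → ends 16; signature at 16 (size 2, align 2) → ends 18; tail pad 6 to reach multiple of 8; total 24 bytes, alignment 8
c at 0 (size 4, align 1) → ends 4
b at 4 (size 4, align 1) → ends 8
f at 8 (size 4, align 1) → ends 12
a at 12 (size 24, align 1) → ends 36
h at 36 (size 1, align 1) → ends 37
g at 37 (size 4, align 1) → ends 41
e at 41 (size 6, align 1) → ends 47
total 47 bytes, alignment 1
array of 17: 17 × 47 = 799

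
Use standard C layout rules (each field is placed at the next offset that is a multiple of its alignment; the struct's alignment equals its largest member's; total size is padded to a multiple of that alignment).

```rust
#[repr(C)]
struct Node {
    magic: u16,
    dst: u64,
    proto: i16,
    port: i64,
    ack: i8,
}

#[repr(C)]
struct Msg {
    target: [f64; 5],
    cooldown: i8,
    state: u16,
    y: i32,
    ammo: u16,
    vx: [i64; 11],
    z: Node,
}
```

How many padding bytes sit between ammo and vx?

Node: 0..2  magic  (2B, 2-aligned); 2..8  -- padding (6B); 8..16  dst  (8B, 8-aligned); 16..18  proto  (2B, 2-aligned); 18..24  -- padding (6B); 24..32  port  (8B, 8-aligned); 32..33  ack  (1B, 1-aligned); 33..40  -- tail padding (7B); sizeof = 40, alignof = 8
0..40  target  (40B, 8-aligned)
40..41  cooldown  (1B, 1-aligned)
41..42  -- padding (1B)
42..44  state  (2B, 2-aligned)
44..48  y  (4B, 4-aligned)
48..50  ammo  (2B, 2-aligned)
50..56  -- padding (6B)
56..144  vx  (88B, 8-aligned)

6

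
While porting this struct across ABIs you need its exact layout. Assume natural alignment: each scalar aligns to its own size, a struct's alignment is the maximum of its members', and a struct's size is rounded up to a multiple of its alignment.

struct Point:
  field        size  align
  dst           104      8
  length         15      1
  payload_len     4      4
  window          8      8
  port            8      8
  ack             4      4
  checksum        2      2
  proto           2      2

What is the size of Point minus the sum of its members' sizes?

dst at 0 (size 104, align 8) → ends 104
length at 104 (size 15, align 1) → ends 119
pad 1 to align 4 for payload_len
payload_len at 120 (size 4, align 4) → ends 124
pad 4 to align 8 for window
window at 128 (size 8, align 8) → ends 136
port at 136 (size 8, align 8) → ends 144
ack at 144 (size 4, align 4) → ends 148
checksum at 148 (size 2, align 2) → ends 150
proto at 150 (size 2, align 2) → ends 152
total 152 bytes, alignment 8
data bytes 147, size 152 → padding 5

5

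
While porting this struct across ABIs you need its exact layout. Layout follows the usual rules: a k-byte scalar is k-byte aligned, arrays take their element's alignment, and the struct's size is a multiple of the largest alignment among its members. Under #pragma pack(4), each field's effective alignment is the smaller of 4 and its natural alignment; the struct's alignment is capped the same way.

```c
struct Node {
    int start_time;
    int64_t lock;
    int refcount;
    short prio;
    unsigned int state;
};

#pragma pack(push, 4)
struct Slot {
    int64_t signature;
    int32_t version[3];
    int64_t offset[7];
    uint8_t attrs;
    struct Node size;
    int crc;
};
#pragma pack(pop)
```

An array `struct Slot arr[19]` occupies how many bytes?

Node: start_time at 0 (size 4, align 4) → ends 4; pad 4 to align 8 for lock; lock at 8 (size 8, align 8) → ends 16; refcount at 16 (size 4, align 4) → ends 20; prio at 20 (size 2, align 2) → ends 22; pad 2 to align 4 for state; state at 24 (size 4, align 4) → ends 28; tail pad 4 to reach multiple of 8; total 32 bytes, alignment 8
signature at 0 (size 8, align 4) → ends 8
version at 8 (size 12, align 4) → ends 20
offset at 20 (size 56, align 4) → ends 76
attrs at 76 (size 1, align 1) → ends 77
pad 3 to align 4 for size
size at 80 (size 32, align 4) → ends 112
crc at 112 (size 4, align 4) → ends 116
total 116 bytes, alignment 4
array of 19: 19 × 116 = 2204

2204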